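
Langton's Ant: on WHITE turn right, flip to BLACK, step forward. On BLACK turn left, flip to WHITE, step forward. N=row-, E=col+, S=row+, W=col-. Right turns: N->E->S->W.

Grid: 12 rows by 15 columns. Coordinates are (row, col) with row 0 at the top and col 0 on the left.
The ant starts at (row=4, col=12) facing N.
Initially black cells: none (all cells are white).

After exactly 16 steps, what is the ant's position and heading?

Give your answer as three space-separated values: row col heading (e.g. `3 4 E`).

Step 1: on WHITE (4,12): turn R to E, flip to black, move to (4,13). |black|=1
Step 2: on WHITE (4,13): turn R to S, flip to black, move to (5,13). |black|=2
Step 3: on WHITE (5,13): turn R to W, flip to black, move to (5,12). |black|=3
Step 4: on WHITE (5,12): turn R to N, flip to black, move to (4,12). |black|=4
Step 5: on BLACK (4,12): turn L to W, flip to white, move to (4,11). |black|=3
Step 6: on WHITE (4,11): turn R to N, flip to black, move to (3,11). |black|=4
Step 7: on WHITE (3,11): turn R to E, flip to black, move to (3,12). |black|=5
Step 8: on WHITE (3,12): turn R to S, flip to black, move to (4,12). |black|=6
Step 9: on WHITE (4,12): turn R to W, flip to black, move to (4,11). |black|=7
Step 10: on BLACK (4,11): turn L to S, flip to white, move to (5,11). |black|=6
Step 11: on WHITE (5,11): turn R to W, flip to black, move to (5,10). |black|=7
Step 12: on WHITE (5,10): turn R to N, flip to black, move to (4,10). |black|=8
Step 13: on WHITE (4,10): turn R to E, flip to black, move to (4,11). |black|=9
Step 14: on WHITE (4,11): turn R to S, flip to black, move to (5,11). |black|=10
Step 15: on BLACK (5,11): turn L to E, flip to white, move to (5,12). |black|=9
Step 16: on BLACK (5,12): turn L to N, flip to white, move to (4,12). |black|=8

Answer: 4 12 N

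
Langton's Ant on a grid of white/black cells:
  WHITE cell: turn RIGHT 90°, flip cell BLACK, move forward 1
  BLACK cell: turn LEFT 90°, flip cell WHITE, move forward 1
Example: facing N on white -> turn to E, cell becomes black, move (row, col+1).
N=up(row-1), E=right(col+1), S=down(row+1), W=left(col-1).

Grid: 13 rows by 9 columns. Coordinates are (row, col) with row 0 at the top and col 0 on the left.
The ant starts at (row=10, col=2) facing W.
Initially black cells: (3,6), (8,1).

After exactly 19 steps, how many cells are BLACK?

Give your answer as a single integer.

Step 1: on WHITE (10,2): turn R to N, flip to black, move to (9,2). |black|=3
Step 2: on WHITE (9,2): turn R to E, flip to black, move to (9,3). |black|=4
Step 3: on WHITE (9,3): turn R to S, flip to black, move to (10,3). |black|=5
Step 4: on WHITE (10,3): turn R to W, flip to black, move to (10,2). |black|=6
Step 5: on BLACK (10,2): turn L to S, flip to white, move to (11,2). |black|=5
Step 6: on WHITE (11,2): turn R to W, flip to black, move to (11,1). |black|=6
Step 7: on WHITE (11,1): turn R to N, flip to black, move to (10,1). |black|=7
Step 8: on WHITE (10,1): turn R to E, flip to black, move to (10,2). |black|=8
Step 9: on WHITE (10,2): turn R to S, flip to black, move to (11,2). |black|=9
Step 10: on BLACK (11,2): turn L to E, flip to white, move to (11,3). |black|=8
Step 11: on WHITE (11,3): turn R to S, flip to black, move to (12,3). |black|=9
Step 12: on WHITE (12,3): turn R to W, flip to black, move to (12,2). |black|=10
Step 13: on WHITE (12,2): turn R to N, flip to black, move to (11,2). |black|=11
Step 14: on WHITE (11,2): turn R to E, flip to black, move to (11,3). |black|=12
Step 15: on BLACK (11,3): turn L to N, flip to white, move to (10,3). |black|=11
Step 16: on BLACK (10,3): turn L to W, flip to white, move to (10,2). |black|=10
Step 17: on BLACK (10,2): turn L to S, flip to white, move to (11,2). |black|=9
Step 18: on BLACK (11,2): turn L to E, flip to white, move to (11,3). |black|=8
Step 19: on WHITE (11,3): turn R to S, flip to black, move to (12,3). |black|=9

Answer: 9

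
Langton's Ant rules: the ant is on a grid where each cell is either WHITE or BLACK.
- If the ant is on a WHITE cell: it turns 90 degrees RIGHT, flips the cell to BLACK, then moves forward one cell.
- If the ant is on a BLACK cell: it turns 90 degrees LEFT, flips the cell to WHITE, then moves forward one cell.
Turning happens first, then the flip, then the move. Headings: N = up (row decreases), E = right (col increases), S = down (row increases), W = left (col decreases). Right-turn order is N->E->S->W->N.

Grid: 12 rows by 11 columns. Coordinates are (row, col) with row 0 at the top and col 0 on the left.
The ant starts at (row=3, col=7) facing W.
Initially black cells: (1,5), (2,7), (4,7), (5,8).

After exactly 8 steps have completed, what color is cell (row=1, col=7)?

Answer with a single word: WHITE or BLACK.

Answer: BLACK

Derivation:
Step 1: on WHITE (3,7): turn R to N, flip to black, move to (2,7). |black|=5
Step 2: on BLACK (2,7): turn L to W, flip to white, move to (2,6). |black|=4
Step 3: on WHITE (2,6): turn R to N, flip to black, move to (1,6). |black|=5
Step 4: on WHITE (1,6): turn R to E, flip to black, move to (1,7). |black|=6
Step 5: on WHITE (1,7): turn R to S, flip to black, move to (2,7). |black|=7
Step 6: on WHITE (2,7): turn R to W, flip to black, move to (2,6). |black|=8
Step 7: on BLACK (2,6): turn L to S, flip to white, move to (3,6). |black|=7
Step 8: on WHITE (3,6): turn R to W, flip to black, move to (3,5). |black|=8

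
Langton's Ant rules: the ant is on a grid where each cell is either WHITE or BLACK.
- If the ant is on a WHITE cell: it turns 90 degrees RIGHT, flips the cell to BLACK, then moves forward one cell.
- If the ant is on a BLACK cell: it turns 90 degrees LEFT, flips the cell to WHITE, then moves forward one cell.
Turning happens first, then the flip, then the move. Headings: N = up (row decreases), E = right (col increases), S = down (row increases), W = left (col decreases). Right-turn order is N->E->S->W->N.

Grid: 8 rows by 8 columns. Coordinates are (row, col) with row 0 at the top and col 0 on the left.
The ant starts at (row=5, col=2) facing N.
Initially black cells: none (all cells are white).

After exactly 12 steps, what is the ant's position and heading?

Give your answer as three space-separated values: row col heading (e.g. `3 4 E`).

Step 1: on WHITE (5,2): turn R to E, flip to black, move to (5,3). |black|=1
Step 2: on WHITE (5,3): turn R to S, flip to black, move to (6,3). |black|=2
Step 3: on WHITE (6,3): turn R to W, flip to black, move to (6,2). |black|=3
Step 4: on WHITE (6,2): turn R to N, flip to black, move to (5,2). |black|=4
Step 5: on BLACK (5,2): turn L to W, flip to white, move to (5,1). |black|=3
Step 6: on WHITE (5,1): turn R to N, flip to black, move to (4,1). |black|=4
Step 7: on WHITE (4,1): turn R to E, flip to black, move to (4,2). |black|=5
Step 8: on WHITE (4,2): turn R to S, flip to black, move to (5,2). |black|=6
Step 9: on WHITE (5,2): turn R to W, flip to black, move to (5,1). |black|=7
Step 10: on BLACK (5,1): turn L to S, flip to white, move to (6,1). |black|=6
Step 11: on WHITE (6,1): turn R to W, flip to black, move to (6,0). |black|=7
Step 12: on WHITE (6,0): turn R to N, flip to black, move to (5,0). |black|=8

Answer: 5 0 N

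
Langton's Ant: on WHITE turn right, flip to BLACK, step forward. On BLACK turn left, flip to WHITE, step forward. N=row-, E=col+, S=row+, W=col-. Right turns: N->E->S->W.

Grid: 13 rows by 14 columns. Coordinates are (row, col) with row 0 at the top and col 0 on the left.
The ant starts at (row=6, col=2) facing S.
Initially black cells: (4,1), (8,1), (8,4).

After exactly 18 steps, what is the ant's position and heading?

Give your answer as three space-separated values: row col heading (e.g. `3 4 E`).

Step 1: on WHITE (6,2): turn R to W, flip to black, move to (6,1). |black|=4
Step 2: on WHITE (6,1): turn R to N, flip to black, move to (5,1). |black|=5
Step 3: on WHITE (5,1): turn R to E, flip to black, move to (5,2). |black|=6
Step 4: on WHITE (5,2): turn R to S, flip to black, move to (6,2). |black|=7
Step 5: on BLACK (6,2): turn L to E, flip to white, move to (6,3). |black|=6
Step 6: on WHITE (6,3): turn R to S, flip to black, move to (7,3). |black|=7
Step 7: on WHITE (7,3): turn R to W, flip to black, move to (7,2). |black|=8
Step 8: on WHITE (7,2): turn R to N, flip to black, move to (6,2). |black|=9
Step 9: on WHITE (6,2): turn R to E, flip to black, move to (6,3). |black|=10
Step 10: on BLACK (6,3): turn L to N, flip to white, move to (5,3). |black|=9
Step 11: on WHITE (5,3): turn R to E, flip to black, move to (5,4). |black|=10
Step 12: on WHITE (5,4): turn R to S, flip to black, move to (6,4). |black|=11
Step 13: on WHITE (6,4): turn R to W, flip to black, move to (6,3). |black|=12
Step 14: on WHITE (6,3): turn R to N, flip to black, move to (5,3). |black|=13
Step 15: on BLACK (5,3): turn L to W, flip to white, move to (5,2). |black|=12
Step 16: on BLACK (5,2): turn L to S, flip to white, move to (6,2). |black|=11
Step 17: on BLACK (6,2): turn L to E, flip to white, move to (6,3). |black|=10
Step 18: on BLACK (6,3): turn L to N, flip to white, move to (5,3). |black|=9

Answer: 5 3 N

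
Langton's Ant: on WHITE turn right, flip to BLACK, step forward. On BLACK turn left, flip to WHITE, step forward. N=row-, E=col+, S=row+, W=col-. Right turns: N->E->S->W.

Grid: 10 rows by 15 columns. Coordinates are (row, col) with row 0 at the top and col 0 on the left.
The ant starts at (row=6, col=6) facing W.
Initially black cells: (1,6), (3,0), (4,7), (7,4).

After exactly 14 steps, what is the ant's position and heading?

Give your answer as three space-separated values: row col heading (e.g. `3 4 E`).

Answer: 7 7 E

Derivation:
Step 1: on WHITE (6,6): turn R to N, flip to black, move to (5,6). |black|=5
Step 2: on WHITE (5,6): turn R to E, flip to black, move to (5,7). |black|=6
Step 3: on WHITE (5,7): turn R to S, flip to black, move to (6,7). |black|=7
Step 4: on WHITE (6,7): turn R to W, flip to black, move to (6,6). |black|=8
Step 5: on BLACK (6,6): turn L to S, flip to white, move to (7,6). |black|=7
Step 6: on WHITE (7,6): turn R to W, flip to black, move to (7,5). |black|=8
Step 7: on WHITE (7,5): turn R to N, flip to black, move to (6,5). |black|=9
Step 8: on WHITE (6,5): turn R to E, flip to black, move to (6,6). |black|=10
Step 9: on WHITE (6,6): turn R to S, flip to black, move to (7,6). |black|=11
Step 10: on BLACK (7,6): turn L to E, flip to white, move to (7,7). |black|=10
Step 11: on WHITE (7,7): turn R to S, flip to black, move to (8,7). |black|=11
Step 12: on WHITE (8,7): turn R to W, flip to black, move to (8,6). |black|=12
Step 13: on WHITE (8,6): turn R to N, flip to black, move to (7,6). |black|=13
Step 14: on WHITE (7,6): turn R to E, flip to black, move to (7,7). |black|=14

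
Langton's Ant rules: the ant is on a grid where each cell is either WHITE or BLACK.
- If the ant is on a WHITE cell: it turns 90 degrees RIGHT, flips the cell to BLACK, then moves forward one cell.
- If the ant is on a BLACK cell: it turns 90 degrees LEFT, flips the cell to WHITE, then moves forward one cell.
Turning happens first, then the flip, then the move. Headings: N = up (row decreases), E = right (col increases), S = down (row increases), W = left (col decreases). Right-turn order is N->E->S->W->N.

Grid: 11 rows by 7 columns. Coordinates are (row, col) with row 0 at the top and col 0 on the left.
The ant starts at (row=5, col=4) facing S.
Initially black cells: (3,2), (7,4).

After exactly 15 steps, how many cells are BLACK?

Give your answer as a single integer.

Step 1: on WHITE (5,4): turn R to W, flip to black, move to (5,3). |black|=3
Step 2: on WHITE (5,3): turn R to N, flip to black, move to (4,3). |black|=4
Step 3: on WHITE (4,3): turn R to E, flip to black, move to (4,4). |black|=5
Step 4: on WHITE (4,4): turn R to S, flip to black, move to (5,4). |black|=6
Step 5: on BLACK (5,4): turn L to E, flip to white, move to (5,5). |black|=5
Step 6: on WHITE (5,5): turn R to S, flip to black, move to (6,5). |black|=6
Step 7: on WHITE (6,5): turn R to W, flip to black, move to (6,4). |black|=7
Step 8: on WHITE (6,4): turn R to N, flip to black, move to (5,4). |black|=8
Step 9: on WHITE (5,4): turn R to E, flip to black, move to (5,5). |black|=9
Step 10: on BLACK (5,5): turn L to N, flip to white, move to (4,5). |black|=8
Step 11: on WHITE (4,5): turn R to E, flip to black, move to (4,6). |black|=9
Step 12: on WHITE (4,6): turn R to S, flip to black, move to (5,6). |black|=10
Step 13: on WHITE (5,6): turn R to W, flip to black, move to (5,5). |black|=11
Step 14: on WHITE (5,5): turn R to N, flip to black, move to (4,5). |black|=12
Step 15: on BLACK (4,5): turn L to W, flip to white, move to (4,4). |black|=11

Answer: 11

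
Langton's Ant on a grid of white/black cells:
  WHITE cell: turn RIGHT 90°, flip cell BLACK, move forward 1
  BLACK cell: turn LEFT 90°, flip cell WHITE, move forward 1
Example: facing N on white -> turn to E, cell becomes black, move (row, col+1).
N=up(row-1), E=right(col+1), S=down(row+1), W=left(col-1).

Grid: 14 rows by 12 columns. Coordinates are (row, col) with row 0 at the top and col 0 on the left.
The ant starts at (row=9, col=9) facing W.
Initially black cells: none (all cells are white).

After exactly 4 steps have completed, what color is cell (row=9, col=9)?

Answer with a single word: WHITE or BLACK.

Step 1: on WHITE (9,9): turn R to N, flip to black, move to (8,9). |black|=1
Step 2: on WHITE (8,9): turn R to E, flip to black, move to (8,10). |black|=2
Step 3: on WHITE (8,10): turn R to S, flip to black, move to (9,10). |black|=3
Step 4: on WHITE (9,10): turn R to W, flip to black, move to (9,9). |black|=4

Answer: BLACK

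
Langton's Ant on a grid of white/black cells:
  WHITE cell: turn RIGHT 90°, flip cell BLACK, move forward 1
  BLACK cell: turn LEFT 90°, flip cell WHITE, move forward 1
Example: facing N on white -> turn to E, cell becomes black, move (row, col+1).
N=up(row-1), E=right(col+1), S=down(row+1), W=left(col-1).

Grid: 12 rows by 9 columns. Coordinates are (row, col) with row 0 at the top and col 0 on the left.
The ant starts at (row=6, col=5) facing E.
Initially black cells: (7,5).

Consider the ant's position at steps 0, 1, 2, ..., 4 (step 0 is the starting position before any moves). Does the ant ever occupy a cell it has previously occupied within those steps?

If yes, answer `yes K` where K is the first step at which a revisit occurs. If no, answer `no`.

Step 1: on WHITE (6,5): turn R to S, flip to black, move to (7,5). |black|=2 — new cell
Step 2: on BLACK (7,5): turn L to E, flip to white, move to (7,6). |black|=1 — new cell
Step 3: on WHITE (7,6): turn R to S, flip to black, move to (8,6). |black|=2 — new cell
Step 4: on WHITE (8,6): turn R to W, flip to black, move to (8,5). |black|=3 — new cell
No revisit within 4 steps.

Answer: no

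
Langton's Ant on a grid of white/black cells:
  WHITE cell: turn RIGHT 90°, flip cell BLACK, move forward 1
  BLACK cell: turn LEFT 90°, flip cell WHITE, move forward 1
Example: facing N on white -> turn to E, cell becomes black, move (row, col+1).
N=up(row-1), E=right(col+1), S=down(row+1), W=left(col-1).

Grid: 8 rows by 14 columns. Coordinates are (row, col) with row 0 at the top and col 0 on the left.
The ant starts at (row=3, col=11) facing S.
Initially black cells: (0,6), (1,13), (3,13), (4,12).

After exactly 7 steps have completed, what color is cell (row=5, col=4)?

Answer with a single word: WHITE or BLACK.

Step 1: on WHITE (3,11): turn R to W, flip to black, move to (3,10). |black|=5
Step 2: on WHITE (3,10): turn R to N, flip to black, move to (2,10). |black|=6
Step 3: on WHITE (2,10): turn R to E, flip to black, move to (2,11). |black|=7
Step 4: on WHITE (2,11): turn R to S, flip to black, move to (3,11). |black|=8
Step 5: on BLACK (3,11): turn L to E, flip to white, move to (3,12). |black|=7
Step 6: on WHITE (3,12): turn R to S, flip to black, move to (4,12). |black|=8
Step 7: on BLACK (4,12): turn L to E, flip to white, move to (4,13). |black|=7

Answer: WHITE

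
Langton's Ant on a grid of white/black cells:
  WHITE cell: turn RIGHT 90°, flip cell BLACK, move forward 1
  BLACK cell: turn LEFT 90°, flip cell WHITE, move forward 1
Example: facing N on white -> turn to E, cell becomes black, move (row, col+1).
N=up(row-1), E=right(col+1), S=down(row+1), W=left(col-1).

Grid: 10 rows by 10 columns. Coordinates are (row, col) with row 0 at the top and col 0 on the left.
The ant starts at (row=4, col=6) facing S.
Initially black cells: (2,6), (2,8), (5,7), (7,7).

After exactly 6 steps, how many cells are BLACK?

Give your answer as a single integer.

Answer: 8

Derivation:
Step 1: on WHITE (4,6): turn R to W, flip to black, move to (4,5). |black|=5
Step 2: on WHITE (4,5): turn R to N, flip to black, move to (3,5). |black|=6
Step 3: on WHITE (3,5): turn R to E, flip to black, move to (3,6). |black|=7
Step 4: on WHITE (3,6): turn R to S, flip to black, move to (4,6). |black|=8
Step 5: on BLACK (4,6): turn L to E, flip to white, move to (4,7). |black|=7
Step 6: on WHITE (4,7): turn R to S, flip to black, move to (5,7). |black|=8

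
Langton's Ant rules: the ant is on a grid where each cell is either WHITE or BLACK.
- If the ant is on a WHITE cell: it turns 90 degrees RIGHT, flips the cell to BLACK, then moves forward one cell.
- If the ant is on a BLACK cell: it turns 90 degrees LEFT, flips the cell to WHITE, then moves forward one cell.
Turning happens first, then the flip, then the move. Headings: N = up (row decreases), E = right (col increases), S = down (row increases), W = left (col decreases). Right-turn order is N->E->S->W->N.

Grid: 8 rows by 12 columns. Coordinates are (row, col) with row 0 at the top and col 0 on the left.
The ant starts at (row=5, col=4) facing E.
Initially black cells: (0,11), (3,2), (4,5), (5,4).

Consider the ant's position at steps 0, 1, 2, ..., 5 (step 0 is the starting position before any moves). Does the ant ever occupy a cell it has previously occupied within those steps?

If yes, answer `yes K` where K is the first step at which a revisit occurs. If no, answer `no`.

Answer: no

Derivation:
Step 1: on BLACK (5,4): turn L to N, flip to white, move to (4,4). |black|=3 — new cell
Step 2: on WHITE (4,4): turn R to E, flip to black, move to (4,5). |black|=4 — new cell
Step 3: on BLACK (4,5): turn L to N, flip to white, move to (3,5). |black|=3 — new cell
Step 4: on WHITE (3,5): turn R to E, flip to black, move to (3,6). |black|=4 — new cell
Step 5: on WHITE (3,6): turn R to S, flip to black, move to (4,6). |black|=5 — new cell
No revisit within 5 steps.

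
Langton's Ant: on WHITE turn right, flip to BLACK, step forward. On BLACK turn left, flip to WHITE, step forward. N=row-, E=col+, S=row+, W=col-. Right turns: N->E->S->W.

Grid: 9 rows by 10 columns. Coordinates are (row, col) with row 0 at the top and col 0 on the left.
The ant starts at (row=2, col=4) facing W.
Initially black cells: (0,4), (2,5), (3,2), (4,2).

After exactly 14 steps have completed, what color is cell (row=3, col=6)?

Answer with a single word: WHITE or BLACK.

Step 1: on WHITE (2,4): turn R to N, flip to black, move to (1,4). |black|=5
Step 2: on WHITE (1,4): turn R to E, flip to black, move to (1,5). |black|=6
Step 3: on WHITE (1,5): turn R to S, flip to black, move to (2,5). |black|=7
Step 4: on BLACK (2,5): turn L to E, flip to white, move to (2,6). |black|=6
Step 5: on WHITE (2,6): turn R to S, flip to black, move to (3,6). |black|=7
Step 6: on WHITE (3,6): turn R to W, flip to black, move to (3,5). |black|=8
Step 7: on WHITE (3,5): turn R to N, flip to black, move to (2,5). |black|=9
Step 8: on WHITE (2,5): turn R to E, flip to black, move to (2,6). |black|=10
Step 9: on BLACK (2,6): turn L to N, flip to white, move to (1,6). |black|=9
Step 10: on WHITE (1,6): turn R to E, flip to black, move to (1,7). |black|=10
Step 11: on WHITE (1,7): turn R to S, flip to black, move to (2,7). |black|=11
Step 12: on WHITE (2,7): turn R to W, flip to black, move to (2,6). |black|=12
Step 13: on WHITE (2,6): turn R to N, flip to black, move to (1,6). |black|=13
Step 14: on BLACK (1,6): turn L to W, flip to white, move to (1,5). |black|=12

Answer: BLACK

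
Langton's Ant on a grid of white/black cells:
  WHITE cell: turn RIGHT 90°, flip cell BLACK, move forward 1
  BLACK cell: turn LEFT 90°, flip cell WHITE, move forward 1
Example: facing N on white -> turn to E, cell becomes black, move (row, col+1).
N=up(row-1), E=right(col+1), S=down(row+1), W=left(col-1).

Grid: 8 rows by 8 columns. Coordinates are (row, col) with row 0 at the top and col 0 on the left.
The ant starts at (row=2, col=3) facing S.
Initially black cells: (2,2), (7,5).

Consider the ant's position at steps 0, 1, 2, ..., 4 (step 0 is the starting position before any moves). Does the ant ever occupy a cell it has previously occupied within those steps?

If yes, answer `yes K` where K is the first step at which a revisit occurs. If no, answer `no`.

Step 1: on WHITE (2,3): turn R to W, flip to black, move to (2,2). |black|=3 — new cell
Step 2: on BLACK (2,2): turn L to S, flip to white, move to (3,2). |black|=2 — new cell
Step 3: on WHITE (3,2): turn R to W, flip to black, move to (3,1). |black|=3 — new cell
Step 4: on WHITE (3,1): turn R to N, flip to black, move to (2,1). |black|=4 — new cell
No revisit within 4 steps.

Answer: no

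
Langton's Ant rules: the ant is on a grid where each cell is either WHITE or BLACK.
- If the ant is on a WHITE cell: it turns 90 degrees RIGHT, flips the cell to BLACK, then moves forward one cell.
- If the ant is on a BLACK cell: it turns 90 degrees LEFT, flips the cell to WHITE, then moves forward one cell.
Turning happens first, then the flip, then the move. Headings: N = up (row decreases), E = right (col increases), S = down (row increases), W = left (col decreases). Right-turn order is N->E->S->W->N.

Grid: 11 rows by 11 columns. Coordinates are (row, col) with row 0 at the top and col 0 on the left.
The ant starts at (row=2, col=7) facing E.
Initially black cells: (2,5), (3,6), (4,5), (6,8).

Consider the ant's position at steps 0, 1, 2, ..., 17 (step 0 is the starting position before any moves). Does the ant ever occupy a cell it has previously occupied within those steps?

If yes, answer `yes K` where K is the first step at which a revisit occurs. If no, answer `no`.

Answer: yes 8

Derivation:
Step 1: on WHITE (2,7): turn R to S, flip to black, move to (3,7). |black|=5 — new cell
Step 2: on WHITE (3,7): turn R to W, flip to black, move to (3,6). |black|=6 — new cell
Step 3: on BLACK (3,6): turn L to S, flip to white, move to (4,6). |black|=5 — new cell
Step 4: on WHITE (4,6): turn R to W, flip to black, move to (4,5). |black|=6 — new cell
Step 5: on BLACK (4,5): turn L to S, flip to white, move to (5,5). |black|=5 — new cell
Step 6: on WHITE (5,5): turn R to W, flip to black, move to (5,4). |black|=6 — new cell
Step 7: on WHITE (5,4): turn R to N, flip to black, move to (4,4). |black|=7 — new cell
Step 8: on WHITE (4,4): turn R to E, flip to black, move to (4,5). |black|=8 — REVISIT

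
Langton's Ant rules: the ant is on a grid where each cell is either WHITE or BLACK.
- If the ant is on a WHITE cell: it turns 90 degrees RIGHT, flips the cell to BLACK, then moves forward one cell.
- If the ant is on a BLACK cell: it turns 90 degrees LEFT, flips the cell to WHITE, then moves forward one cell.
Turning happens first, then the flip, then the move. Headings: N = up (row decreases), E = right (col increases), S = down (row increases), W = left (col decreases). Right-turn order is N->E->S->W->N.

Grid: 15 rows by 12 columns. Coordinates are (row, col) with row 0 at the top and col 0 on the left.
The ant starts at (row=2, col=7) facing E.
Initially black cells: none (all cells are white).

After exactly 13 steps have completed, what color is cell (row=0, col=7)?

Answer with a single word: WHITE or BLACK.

Step 1: on WHITE (2,7): turn R to S, flip to black, move to (3,7). |black|=1
Step 2: on WHITE (3,7): turn R to W, flip to black, move to (3,6). |black|=2
Step 3: on WHITE (3,6): turn R to N, flip to black, move to (2,6). |black|=3
Step 4: on WHITE (2,6): turn R to E, flip to black, move to (2,7). |black|=4
Step 5: on BLACK (2,7): turn L to N, flip to white, move to (1,7). |black|=3
Step 6: on WHITE (1,7): turn R to E, flip to black, move to (1,8). |black|=4
Step 7: on WHITE (1,8): turn R to S, flip to black, move to (2,8). |black|=5
Step 8: on WHITE (2,8): turn R to W, flip to black, move to (2,7). |black|=6
Step 9: on WHITE (2,7): turn R to N, flip to black, move to (1,7). |black|=7
Step 10: on BLACK (1,7): turn L to W, flip to white, move to (1,6). |black|=6
Step 11: on WHITE (1,6): turn R to N, flip to black, move to (0,6). |black|=7
Step 12: on WHITE (0,6): turn R to E, flip to black, move to (0,7). |black|=8
Step 13: on WHITE (0,7): turn R to S, flip to black, move to (1,7). |black|=9

Answer: BLACK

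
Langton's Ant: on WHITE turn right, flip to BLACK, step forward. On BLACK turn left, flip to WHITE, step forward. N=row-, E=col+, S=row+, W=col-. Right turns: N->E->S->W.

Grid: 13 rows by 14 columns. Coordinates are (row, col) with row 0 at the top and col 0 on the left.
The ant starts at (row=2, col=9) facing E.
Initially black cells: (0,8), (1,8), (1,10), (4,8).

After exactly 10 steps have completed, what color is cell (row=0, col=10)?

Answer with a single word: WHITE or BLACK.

Step 1: on WHITE (2,9): turn R to S, flip to black, move to (3,9). |black|=5
Step 2: on WHITE (3,9): turn R to W, flip to black, move to (3,8). |black|=6
Step 3: on WHITE (3,8): turn R to N, flip to black, move to (2,8). |black|=7
Step 4: on WHITE (2,8): turn R to E, flip to black, move to (2,9). |black|=8
Step 5: on BLACK (2,9): turn L to N, flip to white, move to (1,9). |black|=7
Step 6: on WHITE (1,9): turn R to E, flip to black, move to (1,10). |black|=8
Step 7: on BLACK (1,10): turn L to N, flip to white, move to (0,10). |black|=7
Step 8: on WHITE (0,10): turn R to E, flip to black, move to (0,11). |black|=8
Step 9: on WHITE (0,11): turn R to S, flip to black, move to (1,11). |black|=9
Step 10: on WHITE (1,11): turn R to W, flip to black, move to (1,10). |black|=10

Answer: BLACK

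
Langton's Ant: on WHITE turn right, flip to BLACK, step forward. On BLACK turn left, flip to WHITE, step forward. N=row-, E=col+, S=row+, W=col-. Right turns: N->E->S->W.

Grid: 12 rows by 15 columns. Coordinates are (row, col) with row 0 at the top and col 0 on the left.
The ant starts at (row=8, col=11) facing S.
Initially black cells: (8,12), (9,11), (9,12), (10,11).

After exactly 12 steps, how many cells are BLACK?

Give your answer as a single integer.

Step 1: on WHITE (8,11): turn R to W, flip to black, move to (8,10). |black|=5
Step 2: on WHITE (8,10): turn R to N, flip to black, move to (7,10). |black|=6
Step 3: on WHITE (7,10): turn R to E, flip to black, move to (7,11). |black|=7
Step 4: on WHITE (7,11): turn R to S, flip to black, move to (8,11). |black|=8
Step 5: on BLACK (8,11): turn L to E, flip to white, move to (8,12). |black|=7
Step 6: on BLACK (8,12): turn L to N, flip to white, move to (7,12). |black|=6
Step 7: on WHITE (7,12): turn R to E, flip to black, move to (7,13). |black|=7
Step 8: on WHITE (7,13): turn R to S, flip to black, move to (8,13). |black|=8
Step 9: on WHITE (8,13): turn R to W, flip to black, move to (8,12). |black|=9
Step 10: on WHITE (8,12): turn R to N, flip to black, move to (7,12). |black|=10
Step 11: on BLACK (7,12): turn L to W, flip to white, move to (7,11). |black|=9
Step 12: on BLACK (7,11): turn L to S, flip to white, move to (8,11). |black|=8

Answer: 8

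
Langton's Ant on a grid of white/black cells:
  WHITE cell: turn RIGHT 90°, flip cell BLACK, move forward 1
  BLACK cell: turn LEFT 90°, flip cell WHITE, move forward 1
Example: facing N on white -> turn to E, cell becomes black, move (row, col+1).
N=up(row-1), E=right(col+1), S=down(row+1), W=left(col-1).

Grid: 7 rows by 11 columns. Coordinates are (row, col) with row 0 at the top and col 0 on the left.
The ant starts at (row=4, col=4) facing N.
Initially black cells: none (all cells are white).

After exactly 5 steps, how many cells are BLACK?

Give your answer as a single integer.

Answer: 3

Derivation:
Step 1: on WHITE (4,4): turn R to E, flip to black, move to (4,5). |black|=1
Step 2: on WHITE (4,5): turn R to S, flip to black, move to (5,5). |black|=2
Step 3: on WHITE (5,5): turn R to W, flip to black, move to (5,4). |black|=3
Step 4: on WHITE (5,4): turn R to N, flip to black, move to (4,4). |black|=4
Step 5: on BLACK (4,4): turn L to W, flip to white, move to (4,3). |black|=3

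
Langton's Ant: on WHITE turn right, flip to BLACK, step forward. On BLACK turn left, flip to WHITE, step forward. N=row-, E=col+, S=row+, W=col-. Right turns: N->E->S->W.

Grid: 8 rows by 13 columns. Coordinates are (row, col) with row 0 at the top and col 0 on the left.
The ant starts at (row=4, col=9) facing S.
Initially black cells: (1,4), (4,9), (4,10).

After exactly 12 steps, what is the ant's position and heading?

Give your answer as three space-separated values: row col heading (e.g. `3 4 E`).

Answer: 4 9 S

Derivation:
Step 1: on BLACK (4,9): turn L to E, flip to white, move to (4,10). |black|=2
Step 2: on BLACK (4,10): turn L to N, flip to white, move to (3,10). |black|=1
Step 3: on WHITE (3,10): turn R to E, flip to black, move to (3,11). |black|=2
Step 4: on WHITE (3,11): turn R to S, flip to black, move to (4,11). |black|=3
Step 5: on WHITE (4,11): turn R to W, flip to black, move to (4,10). |black|=4
Step 6: on WHITE (4,10): turn R to N, flip to black, move to (3,10). |black|=5
Step 7: on BLACK (3,10): turn L to W, flip to white, move to (3,9). |black|=4
Step 8: on WHITE (3,9): turn R to N, flip to black, move to (2,9). |black|=5
Step 9: on WHITE (2,9): turn R to E, flip to black, move to (2,10). |black|=6
Step 10: on WHITE (2,10): turn R to S, flip to black, move to (3,10). |black|=7
Step 11: on WHITE (3,10): turn R to W, flip to black, move to (3,9). |black|=8
Step 12: on BLACK (3,9): turn L to S, flip to white, move to (4,9). |black|=7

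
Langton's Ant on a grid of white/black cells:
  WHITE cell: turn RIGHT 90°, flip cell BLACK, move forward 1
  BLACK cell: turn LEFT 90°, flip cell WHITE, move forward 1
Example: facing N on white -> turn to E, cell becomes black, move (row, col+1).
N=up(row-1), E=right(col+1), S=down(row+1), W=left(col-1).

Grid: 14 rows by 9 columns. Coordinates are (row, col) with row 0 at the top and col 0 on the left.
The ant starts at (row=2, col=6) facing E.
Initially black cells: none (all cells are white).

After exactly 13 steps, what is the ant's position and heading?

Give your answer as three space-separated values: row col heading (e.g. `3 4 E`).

Step 1: on WHITE (2,6): turn R to S, flip to black, move to (3,6). |black|=1
Step 2: on WHITE (3,6): turn R to W, flip to black, move to (3,5). |black|=2
Step 3: on WHITE (3,5): turn R to N, flip to black, move to (2,5). |black|=3
Step 4: on WHITE (2,5): turn R to E, flip to black, move to (2,6). |black|=4
Step 5: on BLACK (2,6): turn L to N, flip to white, move to (1,6). |black|=3
Step 6: on WHITE (1,6): turn R to E, flip to black, move to (1,7). |black|=4
Step 7: on WHITE (1,7): turn R to S, flip to black, move to (2,7). |black|=5
Step 8: on WHITE (2,7): turn R to W, flip to black, move to (2,6). |black|=6
Step 9: on WHITE (2,6): turn R to N, flip to black, move to (1,6). |black|=7
Step 10: on BLACK (1,6): turn L to W, flip to white, move to (1,5). |black|=6
Step 11: on WHITE (1,5): turn R to N, flip to black, move to (0,5). |black|=7
Step 12: on WHITE (0,5): turn R to E, flip to black, move to (0,6). |black|=8
Step 13: on WHITE (0,6): turn R to S, flip to black, move to (1,6). |black|=9

Answer: 1 6 S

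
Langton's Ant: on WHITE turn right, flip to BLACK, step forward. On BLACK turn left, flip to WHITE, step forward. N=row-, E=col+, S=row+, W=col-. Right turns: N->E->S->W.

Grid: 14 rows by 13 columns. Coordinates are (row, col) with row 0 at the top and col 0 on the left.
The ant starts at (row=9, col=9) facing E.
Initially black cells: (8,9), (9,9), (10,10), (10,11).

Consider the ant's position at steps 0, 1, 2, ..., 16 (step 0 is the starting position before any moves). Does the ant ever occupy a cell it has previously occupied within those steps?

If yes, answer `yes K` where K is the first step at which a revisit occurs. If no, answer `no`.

Answer: yes 5

Derivation:
Step 1: on BLACK (9,9): turn L to N, flip to white, move to (8,9). |black|=3 — new cell
Step 2: on BLACK (8,9): turn L to W, flip to white, move to (8,8). |black|=2 — new cell
Step 3: on WHITE (8,8): turn R to N, flip to black, move to (7,8). |black|=3 — new cell
Step 4: on WHITE (7,8): turn R to E, flip to black, move to (7,9). |black|=4 — new cell
Step 5: on WHITE (7,9): turn R to S, flip to black, move to (8,9). |black|=5 — REVISIT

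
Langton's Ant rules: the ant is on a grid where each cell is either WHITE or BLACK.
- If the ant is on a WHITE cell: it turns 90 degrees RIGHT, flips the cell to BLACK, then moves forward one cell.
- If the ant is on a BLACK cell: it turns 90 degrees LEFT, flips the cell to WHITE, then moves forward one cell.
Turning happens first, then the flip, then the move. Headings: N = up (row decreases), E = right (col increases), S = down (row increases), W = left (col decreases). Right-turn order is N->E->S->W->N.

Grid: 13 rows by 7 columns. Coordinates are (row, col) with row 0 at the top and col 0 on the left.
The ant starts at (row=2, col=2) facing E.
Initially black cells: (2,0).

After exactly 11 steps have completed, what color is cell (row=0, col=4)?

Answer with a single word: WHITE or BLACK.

Answer: WHITE

Derivation:
Step 1: on WHITE (2,2): turn R to S, flip to black, move to (3,2). |black|=2
Step 2: on WHITE (3,2): turn R to W, flip to black, move to (3,1). |black|=3
Step 3: on WHITE (3,1): turn R to N, flip to black, move to (2,1). |black|=4
Step 4: on WHITE (2,1): turn R to E, flip to black, move to (2,2). |black|=5
Step 5: on BLACK (2,2): turn L to N, flip to white, move to (1,2). |black|=4
Step 6: on WHITE (1,2): turn R to E, flip to black, move to (1,3). |black|=5
Step 7: on WHITE (1,3): turn R to S, flip to black, move to (2,3). |black|=6
Step 8: on WHITE (2,3): turn R to W, flip to black, move to (2,2). |black|=7
Step 9: on WHITE (2,2): turn R to N, flip to black, move to (1,2). |black|=8
Step 10: on BLACK (1,2): turn L to W, flip to white, move to (1,1). |black|=7
Step 11: on WHITE (1,1): turn R to N, flip to black, move to (0,1). |black|=8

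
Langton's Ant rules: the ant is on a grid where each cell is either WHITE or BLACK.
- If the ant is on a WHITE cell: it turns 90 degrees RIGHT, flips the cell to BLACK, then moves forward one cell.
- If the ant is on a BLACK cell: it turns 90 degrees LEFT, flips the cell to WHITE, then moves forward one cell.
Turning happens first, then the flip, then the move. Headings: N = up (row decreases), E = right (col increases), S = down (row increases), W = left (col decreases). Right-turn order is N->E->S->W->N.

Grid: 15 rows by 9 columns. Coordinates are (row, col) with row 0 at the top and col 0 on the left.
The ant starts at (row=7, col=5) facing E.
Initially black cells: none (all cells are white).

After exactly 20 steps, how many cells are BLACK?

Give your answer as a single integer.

Step 1: on WHITE (7,5): turn R to S, flip to black, move to (8,5). |black|=1
Step 2: on WHITE (8,5): turn R to W, flip to black, move to (8,4). |black|=2
Step 3: on WHITE (8,4): turn R to N, flip to black, move to (7,4). |black|=3
Step 4: on WHITE (7,4): turn R to E, flip to black, move to (7,5). |black|=4
Step 5: on BLACK (7,5): turn L to N, flip to white, move to (6,5). |black|=3
Step 6: on WHITE (6,5): turn R to E, flip to black, move to (6,6). |black|=4
Step 7: on WHITE (6,6): turn R to S, flip to black, move to (7,6). |black|=5
Step 8: on WHITE (7,6): turn R to W, flip to black, move to (7,5). |black|=6
Step 9: on WHITE (7,5): turn R to N, flip to black, move to (6,5). |black|=7
Step 10: on BLACK (6,5): turn L to W, flip to white, move to (6,4). |black|=6
Step 11: on WHITE (6,4): turn R to N, flip to black, move to (5,4). |black|=7
Step 12: on WHITE (5,4): turn R to E, flip to black, move to (5,5). |black|=8
Step 13: on WHITE (5,5): turn R to S, flip to black, move to (6,5). |black|=9
Step 14: on WHITE (6,5): turn R to W, flip to black, move to (6,4). |black|=10
Step 15: on BLACK (6,4): turn L to S, flip to white, move to (7,4). |black|=9
Step 16: on BLACK (7,4): turn L to E, flip to white, move to (7,5). |black|=8
Step 17: on BLACK (7,5): turn L to N, flip to white, move to (6,5). |black|=7
Step 18: on BLACK (6,5): turn L to W, flip to white, move to (6,4). |black|=6
Step 19: on WHITE (6,4): turn R to N, flip to black, move to (5,4). |black|=7
Step 20: on BLACK (5,4): turn L to W, flip to white, move to (5,3). |black|=6

Answer: 6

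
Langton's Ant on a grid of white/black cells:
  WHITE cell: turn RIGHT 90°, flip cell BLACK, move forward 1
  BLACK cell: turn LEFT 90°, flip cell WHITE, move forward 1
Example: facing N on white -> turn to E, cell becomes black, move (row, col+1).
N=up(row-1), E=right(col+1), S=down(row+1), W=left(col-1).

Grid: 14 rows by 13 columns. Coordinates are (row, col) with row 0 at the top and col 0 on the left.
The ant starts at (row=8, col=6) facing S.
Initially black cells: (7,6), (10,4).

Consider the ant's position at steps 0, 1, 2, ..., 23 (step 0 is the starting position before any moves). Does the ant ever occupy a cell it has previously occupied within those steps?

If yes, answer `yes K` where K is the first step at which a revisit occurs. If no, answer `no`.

Answer: yes 7

Derivation:
Step 1: on WHITE (8,6): turn R to W, flip to black, move to (8,5). |black|=3 — new cell
Step 2: on WHITE (8,5): turn R to N, flip to black, move to (7,5). |black|=4 — new cell
Step 3: on WHITE (7,5): turn R to E, flip to black, move to (7,6). |black|=5 — new cell
Step 4: on BLACK (7,6): turn L to N, flip to white, move to (6,6). |black|=4 — new cell
Step 5: on WHITE (6,6): turn R to E, flip to black, move to (6,7). |black|=5 — new cell
Step 6: on WHITE (6,7): turn R to S, flip to black, move to (7,7). |black|=6 — new cell
Step 7: on WHITE (7,7): turn R to W, flip to black, move to (7,6). |black|=7 — REVISIT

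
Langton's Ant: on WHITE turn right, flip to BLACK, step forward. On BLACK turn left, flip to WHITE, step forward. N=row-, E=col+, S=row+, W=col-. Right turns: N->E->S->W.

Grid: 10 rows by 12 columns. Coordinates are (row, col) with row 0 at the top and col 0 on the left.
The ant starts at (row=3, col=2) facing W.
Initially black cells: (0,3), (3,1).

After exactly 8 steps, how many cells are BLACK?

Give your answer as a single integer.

Step 1: on WHITE (3,2): turn R to N, flip to black, move to (2,2). |black|=3
Step 2: on WHITE (2,2): turn R to E, flip to black, move to (2,3). |black|=4
Step 3: on WHITE (2,3): turn R to S, flip to black, move to (3,3). |black|=5
Step 4: on WHITE (3,3): turn R to W, flip to black, move to (3,2). |black|=6
Step 5: on BLACK (3,2): turn L to S, flip to white, move to (4,2). |black|=5
Step 6: on WHITE (4,2): turn R to W, flip to black, move to (4,1). |black|=6
Step 7: on WHITE (4,1): turn R to N, flip to black, move to (3,1). |black|=7
Step 8: on BLACK (3,1): turn L to W, flip to white, move to (3,0). |black|=6

Answer: 6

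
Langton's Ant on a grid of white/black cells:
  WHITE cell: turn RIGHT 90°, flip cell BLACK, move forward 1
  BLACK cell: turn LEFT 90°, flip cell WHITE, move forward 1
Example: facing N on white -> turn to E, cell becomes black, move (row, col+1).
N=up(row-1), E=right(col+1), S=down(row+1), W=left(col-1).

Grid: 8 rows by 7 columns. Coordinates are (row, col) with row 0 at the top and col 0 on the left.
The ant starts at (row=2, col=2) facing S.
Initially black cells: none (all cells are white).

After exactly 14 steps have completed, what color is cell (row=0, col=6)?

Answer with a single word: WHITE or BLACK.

Answer: WHITE

Derivation:
Step 1: on WHITE (2,2): turn R to W, flip to black, move to (2,1). |black|=1
Step 2: on WHITE (2,1): turn R to N, flip to black, move to (1,1). |black|=2
Step 3: on WHITE (1,1): turn R to E, flip to black, move to (1,2). |black|=3
Step 4: on WHITE (1,2): turn R to S, flip to black, move to (2,2). |black|=4
Step 5: on BLACK (2,2): turn L to E, flip to white, move to (2,3). |black|=3
Step 6: on WHITE (2,3): turn R to S, flip to black, move to (3,3). |black|=4
Step 7: on WHITE (3,3): turn R to W, flip to black, move to (3,2). |black|=5
Step 8: on WHITE (3,2): turn R to N, flip to black, move to (2,2). |black|=6
Step 9: on WHITE (2,2): turn R to E, flip to black, move to (2,3). |black|=7
Step 10: on BLACK (2,3): turn L to N, flip to white, move to (1,3). |black|=6
Step 11: on WHITE (1,3): turn R to E, flip to black, move to (1,4). |black|=7
Step 12: on WHITE (1,4): turn R to S, flip to black, move to (2,4). |black|=8
Step 13: on WHITE (2,4): turn R to W, flip to black, move to (2,3). |black|=9
Step 14: on WHITE (2,3): turn R to N, flip to black, move to (1,3). |black|=10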